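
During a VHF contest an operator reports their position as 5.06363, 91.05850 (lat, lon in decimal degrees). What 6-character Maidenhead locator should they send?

Shift to the Maidenhead origin (180°W, 90°S): lon 271.0585, lat 95.0636.
Field: lon ⌊271.0585/20⌋ = 13 → N; lat ⌊95.0636/10⌋ = 9 → J.
Square: lon ⌊11.0585/2⌋ = 5; lat ⌊5.0636/1⌋ = 5.
Subsquare: lon ⌊1.0585/0.0833333⌋ = 12 → m; lat ⌊0.0636/0.0416667⌋ = 1 → b.

NJ55mb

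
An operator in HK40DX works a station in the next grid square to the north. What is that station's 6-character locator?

Latitude subsquare x = 23; +1 → 24, wraps to 0 = a, carry into square.
Latitude square 0; +1 → 1.
The longitude characters are unchanged.

HK41da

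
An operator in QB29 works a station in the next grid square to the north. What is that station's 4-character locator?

Latitude square 9; +1 → 10, wraps to 0, carry into field.
Latitude field B = 1; +1 → 2 = C.
The longitude characters are unchanged.

QC20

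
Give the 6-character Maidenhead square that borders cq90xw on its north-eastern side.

DQ00ax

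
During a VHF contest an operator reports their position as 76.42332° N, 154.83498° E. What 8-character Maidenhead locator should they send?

QQ76kk01

Add 180° to longitude and 90° to latitude: 334.83498, 166.42332.
Field: lon ⌊334.83498/20⌋ = 16 → Q; lat ⌊166.42332/10⌋ = 16 → Q.
Square: lon ⌊14.83498/2⌋ = 7; lat ⌊6.42332/1⌋ = 6.
Subsquare: lon ⌊0.83498/0.0833333⌋ = 10 → k; lat ⌊0.42332/0.0416667⌋ = 10 → k.
Extended square: lon ⌊0.00165/0.00833333⌋ = 0; lat ⌊0.00665/0.00416667⌋ = 1.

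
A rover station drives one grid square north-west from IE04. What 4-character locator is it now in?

Longitude square 0; −1 → -1, wraps to 9, carry into field.
Longitude field I = 8; −1 → 7 = H.
Latitude square 4; +1 → 5.

HE95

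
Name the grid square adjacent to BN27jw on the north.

Latitude subsquare w = 22; +1 → 23 = x.
The longitude characters are unchanged.

BN27jx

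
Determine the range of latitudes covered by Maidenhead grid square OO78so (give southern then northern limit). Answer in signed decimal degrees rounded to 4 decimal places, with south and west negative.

58.5833, 58.6250

Field O=14, O=14: +14·20° lon, +14·10° lat → SW at lon 100°, lat 50°.
Square 7, 8: +7·2° lon, +8·1° lat → SW at lon 114°, lat 58°.
Subsquare s=18, o=14: +18·0.0833333° lon, +14·0.0416667° lat → SW at lon 115.5°, lat 58.5833°.
Cell spans 0.0833333° lon × 0.0416667° lat.
south 58.5833, north 58.6250.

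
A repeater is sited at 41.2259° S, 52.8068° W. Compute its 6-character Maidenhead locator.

Add 180° to longitude and 90° to latitude: 127.1932, 48.7741.
Field: 127.1932/20 → 6 → G, 48.7741/10 → 4 → E; chars GE.
Square: 7.1932/2 → 3, 8.7741/1 → 8; chars 38.
Subsquare: 1.1932/0.0833333 → 14 → o, 0.7741/0.0416667 → 18 → s; chars os.

GE38os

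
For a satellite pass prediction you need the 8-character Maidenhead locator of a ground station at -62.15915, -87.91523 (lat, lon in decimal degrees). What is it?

EC67bu01

Shift to the Maidenhead origin (180°W, 90°S): lon 92.08477, lat 27.84085.
Field: 92.08477/20 → 4 → E, 27.84085/10 → 2 → C; chars EC.
Square: 12.08477/2 → 6, 7.84085/1 → 7; chars 67.
Subsquare: 0.08477/0.0833333 → 1 → b, 0.84085/0.0416667 → 20 → u; chars bu.
Extended square: 0.00144/0.00833333 → 0, 0.00752/0.00416667 → 1; chars 01.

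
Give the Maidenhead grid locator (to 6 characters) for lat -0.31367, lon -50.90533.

Offset from 180°W / 90°S: lon 129.0947°, lat 89.6863°.
Field: 129.0947/20 → 6 → G, 89.6863/10 → 8 → I; chars GI.
Square: 9.0947/2 → 4, 9.6863/1 → 9; chars 49.
Subsquare: 1.0947/0.0833333 → 13 → n, 0.6863/0.0416667 → 16 → q; chars nq.

GI49nq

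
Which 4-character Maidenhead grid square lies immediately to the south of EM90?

EL99

Latitude square 0; −1 → -1, wraps to 9, carry into field.
Latitude field M = 12; −1 → 11 = L.
The longitude characters are unchanged.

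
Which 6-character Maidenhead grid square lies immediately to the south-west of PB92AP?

Longitude subsquare a = 0; −1 → -1, wraps to 23 = x, carry into square.
Longitude square 9; −1 → 8.
Latitude subsquare p = 15; −1 → 14 = o.

PB82xo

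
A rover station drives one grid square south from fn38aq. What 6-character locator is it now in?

FN38ap

Latitude subsquare q = 16; −1 → 15 = p.
The longitude characters are unchanged.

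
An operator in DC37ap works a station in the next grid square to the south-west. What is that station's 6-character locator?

DC27xo

Longitude subsquare a = 0; −1 → -1, wraps to 23 = x, carry into square.
Longitude square 3; −1 → 2.
Latitude subsquare p = 15; −1 → 14 = o.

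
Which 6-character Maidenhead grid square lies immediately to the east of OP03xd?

Longitude subsquare x = 23; +1 → 24, wraps to 0 = a, carry into square.
Longitude square 0; +1 → 1.
The latitude characters are unchanged.

OP13ad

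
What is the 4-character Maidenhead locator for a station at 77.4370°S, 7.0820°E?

JB32

Add 180° to longitude and 90° to latitude: 187.08, 12.56.
Field: lon ⌊187.08/20⌋ = 9 → J; lat ⌊12.56/10⌋ = 1 → B.
Square: lon ⌊7.08/2⌋ = 3; lat ⌊2.56/1⌋ = 2.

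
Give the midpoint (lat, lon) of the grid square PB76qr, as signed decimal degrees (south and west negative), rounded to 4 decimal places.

-73.2708, 135.3750

Field P=15, B=1: +15·20° lon, +1·10° lat → SW at lon 120°, lat -80°.
Square 7, 6: +7·2° lon, +6·1° lat → SW at lon 134°, lat -74°.
Subsquare q=16, r=17: +16·0.0833333° lon, +17·0.0416667° lat → SW at lon 135.333°, lat -73.2917°.
Cell spans 0.0833333° lon × 0.0416667° lat. Centre is SW corner plus half of each.
latitude -73.2708, longitude 135.3750.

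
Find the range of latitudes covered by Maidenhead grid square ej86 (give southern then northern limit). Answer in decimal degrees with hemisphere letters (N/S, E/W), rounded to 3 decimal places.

6.000° N, 7.000° N

Field E=4, J=9: +4·20° lon, +9·10° lat → SW at lon -100°, lat 0°.
Square 8, 6: +8·2° lon, +6·1° lat → SW at lon -84°, lat 6°.
Cell spans 2° lon × 1° lat.
south 6.000° N, north 7.000° N.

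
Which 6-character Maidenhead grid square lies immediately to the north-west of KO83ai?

KO73xj

Longitude subsquare a = 0; −1 → -1, wraps to 23 = x, carry into square.
Longitude square 8; −1 → 7.
Latitude subsquare i = 8; +1 → 9 = j.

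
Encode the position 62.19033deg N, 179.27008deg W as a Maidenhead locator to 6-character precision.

Offset from 180°W / 90°S: lon 0.7299°, lat 152.1903°.
Field: lon ⌊0.7299/20⌋ = 0 → A; lat ⌊152.1903/10⌋ = 15 → P.
Square: lon ⌊0.7299/2⌋ = 0; lat ⌊2.1903/1⌋ = 2.
Subsquare: lon ⌊0.7299/0.0833333⌋ = 8 → i; lat ⌊0.1903/0.0416667⌋ = 4 → e.

AP02ie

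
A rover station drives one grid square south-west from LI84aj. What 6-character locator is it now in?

LI74xi

Longitude subsquare a = 0; −1 → -1, wraps to 23 = x, carry into square.
Longitude square 8; −1 → 7.
Latitude subsquare j = 9; −1 → 8 = i.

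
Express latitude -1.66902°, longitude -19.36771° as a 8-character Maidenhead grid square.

Offset from 180°W / 90°S: lon 160.63229°, lat 88.33098°.
Field: lon ⌊160.63229/20⌋ = 8 → I; lat ⌊88.33098/10⌋ = 8 → I.
Square: lon ⌊0.63229/2⌋ = 0; lat ⌊8.33098/1⌋ = 8.
Subsquare: lon ⌊0.63229/0.0833333⌋ = 7 → h; lat ⌊0.33098/0.0416667⌋ = 7 → h.
Extended square: lon ⌊0.04896/0.00833333⌋ = 5; lat ⌊0.03931/0.00416667⌋ = 9.

II08hh59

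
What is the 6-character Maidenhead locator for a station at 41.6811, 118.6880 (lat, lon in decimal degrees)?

ON91iq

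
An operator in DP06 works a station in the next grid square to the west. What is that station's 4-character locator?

CP96

Longitude square 0; −1 → -1, wraps to 9, carry into field.
Longitude field D = 3; −1 → 2 = C.
The latitude characters are unchanged.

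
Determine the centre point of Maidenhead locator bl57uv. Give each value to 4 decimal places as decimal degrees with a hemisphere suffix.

27.8958° N, 148.2917° W

Field B=1, L=11: +1·20° lon, +11·10° lat → SW at lon -160°, lat 20°.
Square 5, 7: +5·2° lon, +7·1° lat → SW at lon -150°, lat 27°.
Subsquare u=20, v=21: +20·0.0833333° lon, +21·0.0416667° lat → SW at lon -148.333°, lat 27.875°.
Cell spans 0.0833333° lon × 0.0416667° lat. Centre is SW corner plus half of each.
latitude 27.8958° N, longitude 148.2917° W.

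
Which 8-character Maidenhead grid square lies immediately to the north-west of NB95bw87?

NB95bw78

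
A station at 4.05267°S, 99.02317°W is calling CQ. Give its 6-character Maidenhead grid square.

Offset from 180°W / 90°S: lon 80.9768°, lat 85.9473°.
Field: 80.9768/20 → 4 → E, 85.9473/10 → 8 → I; chars EI.
Square: 0.9768/2 → 0, 5.9473/1 → 5; chars 05.
Subsquare: 0.9768/0.0833333 → 11 → l, 0.9473/0.0416667 → 22 → w; chars lw.

EI05lw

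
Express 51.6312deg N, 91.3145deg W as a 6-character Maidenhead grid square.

EO41ip

Add 180° to longitude and 90° to latitude: 88.6855, 141.6312.
Field: lon ⌊88.6855/20⌋ = 4 → E; lat ⌊141.6312/10⌋ = 14 → O.
Square: lon ⌊8.6855/2⌋ = 4; lat ⌊1.6312/1⌋ = 1.
Subsquare: lon ⌊0.6855/0.0833333⌋ = 8 → i; lat ⌊0.6312/0.0416667⌋ = 15 → p.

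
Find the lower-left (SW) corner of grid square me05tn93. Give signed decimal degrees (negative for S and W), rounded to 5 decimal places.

-44.44583, 61.65833

Field M=12, E=4: +12·20° lon, +4·10° lat → SW at lon 60°, lat -50°.
Square 0, 5: +0·2° lon, +5·1° lat → SW at lon 60°, lat -45°.
Subsquare t=19, n=13: +19·0.0833333° lon, +13·0.0416667° lat → SW at lon 61.5833°, lat -44.4583°.
Extended square 9, 3: +9·0.00833333° lon, +3·0.00416667° lat → SW at lon 61.6583°, lat -44.4458°.
latitude -44.44583, longitude 61.65833.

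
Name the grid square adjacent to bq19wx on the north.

Latitude subsquare x = 23; +1 → 24, wraps to 0 = a, carry into square.
Latitude square 9; +1 → 10, wraps to 0, carry into field.
Latitude field Q = 16; +1 → 17 = R.
The longitude characters are unchanged.

BR10wa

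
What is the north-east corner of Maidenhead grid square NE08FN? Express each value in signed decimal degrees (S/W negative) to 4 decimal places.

-41.4167, 80.5000

Field N=13, E=4: +13·20° lon, +4·10° lat → SW at lon 80°, lat -50°.
Square 0, 8: +0·2° lon, +8·1° lat → SW at lon 80°, lat -42°.
Subsquare f=5, n=13: +5·0.0833333° lon, +13·0.0416667° lat → SW at lon 80.4167°, lat -41.4583°.
Cell spans 0.0833333° lon × 0.0416667° lat. NE corner is SW corner plus one full cell.
latitude -41.4167, longitude 80.5000.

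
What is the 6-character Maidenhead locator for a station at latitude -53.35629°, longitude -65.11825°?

Offset from 180°W / 90°S: lon 114.8817°, lat 36.6437°.
Field: lon ⌊114.8817/20⌋ = 5 → F; lat ⌊36.6437/10⌋ = 3 → D.
Square: lon ⌊14.8817/2⌋ = 7; lat ⌊6.6437/1⌋ = 6.
Subsquare: lon ⌊0.8817/0.0833333⌋ = 10 → k; lat ⌊0.6437/0.0416667⌋ = 15 → p.

FD76kp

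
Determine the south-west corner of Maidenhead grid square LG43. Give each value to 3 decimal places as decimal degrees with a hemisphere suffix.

Field L=11, G=6: +11·20° lon, +6·10° lat → SW at lon 40°, lat -30°.
Square 4, 3: +4·2° lon, +3·1° lat → SW at lon 48°, lat -27°.
latitude 27.000° S, longitude 48.000° E.

27.000° S, 48.000° E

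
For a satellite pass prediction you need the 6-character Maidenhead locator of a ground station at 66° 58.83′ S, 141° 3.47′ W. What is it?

Add 180° to longitude and 90° to latitude: 38.9422, 23.0195.
Field: lon ⌊38.9422/20⌋ = 1 → B; lat ⌊23.0195/10⌋ = 2 → C.
Square: lon ⌊18.9422/2⌋ = 9; lat ⌊3.0195/1⌋ = 3.
Subsquare: lon ⌊0.9422/0.0833333⌋ = 11 → l; lat ⌊0.0195/0.0416667⌋ = 0 → a.

BC93la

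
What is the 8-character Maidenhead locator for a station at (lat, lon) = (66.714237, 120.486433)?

Offset from 180°W / 90°S: lon 300.48643°, lat 156.71424°.
Field: lon ⌊300.48643/20⌋ = 15 → P; lat ⌊156.71424/10⌋ = 15 → P.
Square: lon ⌊0.48643/2⌋ = 0; lat ⌊6.71424/1⌋ = 6.
Subsquare: lon ⌊0.48643/0.0833333⌋ = 5 → f; lat ⌊0.71424/0.0416667⌋ = 17 → r.
Extended square: lon ⌊0.06977/0.00833333⌋ = 8; lat ⌊0.00590/0.00416667⌋ = 1.

PP06fr81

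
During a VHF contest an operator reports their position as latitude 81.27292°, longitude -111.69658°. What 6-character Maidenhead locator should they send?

DR41dg

Offset from 180°W / 90°S: lon 68.3034°, lat 171.2729°.
Field: lon ⌊68.3034/20⌋ = 3 → D; lat ⌊171.2729/10⌋ = 17 → R.
Square: lon ⌊8.3034/2⌋ = 4; lat ⌊1.2729/1⌋ = 1.
Subsquare: lon ⌊0.3034/0.0833333⌋ = 3 → d; lat ⌊0.2729/0.0416667⌋ = 6 → g.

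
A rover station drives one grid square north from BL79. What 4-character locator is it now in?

BM70

Latitude square 9; +1 → 10, wraps to 0, carry into field.
Latitude field L = 11; +1 → 12 = M.
The longitude characters are unchanged.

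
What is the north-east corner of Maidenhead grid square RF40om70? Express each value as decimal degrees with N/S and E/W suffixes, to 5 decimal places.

Field R=17, F=5: +17·20° lon, +5·10° lat → SW at lon 160°, lat -40°.
Square 4, 0: +4·2° lon, +0·1° lat → SW at lon 168°, lat -40°.
Subsquare o=14, m=12: +14·0.0833333° lon, +12·0.0416667° lat → SW at lon 169.167°, lat -39.5°.
Extended square 7, 0: +7·0.00833333° lon, +0·0.00416667° lat → SW at lon 169.225°, lat -39.5°.
Cell spans 0.00833333° lon × 0.00416667° lat. NE corner is SW corner plus one full cell.
latitude 39.49583° S, longitude 169.23333° E.

39.49583° S, 169.23333° E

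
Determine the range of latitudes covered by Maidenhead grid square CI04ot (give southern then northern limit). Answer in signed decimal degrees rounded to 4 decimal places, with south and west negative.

Field C=2, I=8: +2·20° lon, +8·10° lat → SW at lon -140°, lat -10°.
Square 0, 4: +0·2° lon, +4·1° lat → SW at lon -140°, lat -6°.
Subsquare o=14, t=19: +14·0.0833333° lon, +19·0.0416667° lat → SW at lon -138.833°, lat -5.20833°.
Cell spans 0.0833333° lon × 0.0416667° lat.
south -5.2083, north -5.1667.

-5.2083, -5.1667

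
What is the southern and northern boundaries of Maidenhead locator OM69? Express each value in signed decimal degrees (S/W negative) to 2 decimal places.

Field O=14, M=12: +14·20° lon, +12·10° lat → SW at lon 100°, lat 30°.
Square 6, 9: +6·2° lon, +9·1° lat → SW at lon 112°, lat 39°.
Cell spans 2° lon × 1° lat.
south 39.00, north 40.00.

39.00, 40.00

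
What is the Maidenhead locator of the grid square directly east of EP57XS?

EP67as

Longitude subsquare x = 23; +1 → 24, wraps to 0 = a, carry into square.
Longitude square 5; +1 → 6.
The latitude characters are unchanged.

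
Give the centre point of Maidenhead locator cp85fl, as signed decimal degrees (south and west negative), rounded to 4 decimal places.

65.4792, -123.5417

Field C=2, P=15: +2·20° lon, +15·10° lat → SW at lon -140°, lat 60°.
Square 8, 5: +8·2° lon, +5·1° lat → SW at lon -124°, lat 65°.
Subsquare f=5, l=11: +5·0.0833333° lon, +11·0.0416667° lat → SW at lon -123.583°, lat 65.4583°.
Cell spans 0.0833333° lon × 0.0416667° lat. Centre is SW corner plus half of each.
latitude 65.4792, longitude -123.5417.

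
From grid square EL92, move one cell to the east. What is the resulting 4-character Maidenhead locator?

FL02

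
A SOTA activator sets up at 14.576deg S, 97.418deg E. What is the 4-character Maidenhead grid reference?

Add 180° to longitude and 90° to latitude: 277.42, 75.42.
Field: lon ⌊277.42/20⌋ = 13 → N; lat ⌊75.42/10⌋ = 7 → H.
Square: lon ⌊17.42/2⌋ = 8; lat ⌊5.42/1⌋ = 5.

NH85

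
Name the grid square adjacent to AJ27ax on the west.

AJ17xx

Longitude subsquare a = 0; −1 → -1, wraps to 23 = x, carry into square.
Longitude square 2; −1 → 1.
The latitude characters are unchanged.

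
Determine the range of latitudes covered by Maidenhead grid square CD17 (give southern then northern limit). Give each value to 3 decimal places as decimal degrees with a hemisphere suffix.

Field C=2, D=3: +2·20° lon, +3·10° lat → SW at lon -140°, lat -60°.
Square 1, 7: +1·2° lon, +7·1° lat → SW at lon -138°, lat -53°.
Cell spans 2° lon × 1° lat.
south 53.000° S, north 52.000° S.

53.000° S, 52.000° S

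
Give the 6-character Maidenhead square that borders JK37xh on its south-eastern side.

JK47ag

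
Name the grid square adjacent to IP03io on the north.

IP03ip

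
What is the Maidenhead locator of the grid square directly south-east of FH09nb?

FH09oa

Longitude subsquare n = 13; +1 → 14 = o.
Latitude subsquare b = 1; −1 → 0 = a.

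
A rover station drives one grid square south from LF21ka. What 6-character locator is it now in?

Latitude subsquare a = 0; −1 → -1, wraps to 23 = x, carry into square.
Latitude square 1; −1 → 0.
The longitude characters are unchanged.

LF20kx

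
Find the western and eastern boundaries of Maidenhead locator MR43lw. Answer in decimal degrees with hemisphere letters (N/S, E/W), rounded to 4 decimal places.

68.9167° E, 69.0000° E

Field M=12, R=17: +12·20° lon, +17·10° lat → SW at lon 60°, lat 80°.
Square 4, 3: +4·2° lon, +3·1° lat → SW at lon 68°, lat 83°.
Subsquare l=11, w=22: +11·0.0833333° lon, +22·0.0416667° lat → SW at lon 68.9167°, lat 83.9167°.
Cell spans 0.0833333° lon × 0.0416667° lat.
west 68.9167° E, east 69.0000° E.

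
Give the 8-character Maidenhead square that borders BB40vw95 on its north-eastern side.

Longitude extended square 9; +1 → 10, wraps to 0, carry into subsquare.
Longitude subsquare v = 21; +1 → 22 = w.
Latitude extended square 5; +1 → 6.

BB40ww06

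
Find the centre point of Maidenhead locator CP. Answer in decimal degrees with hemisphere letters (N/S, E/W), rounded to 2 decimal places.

Field C=2, P=15: +2·20° lon, +15·10° lat → SW at lon -140°, lat 60°.
Cell spans 20° lon × 10° lat. Centre is SW corner plus half of each.
latitude 65.00° N, longitude 130.00° W.

65.00° N, 130.00° W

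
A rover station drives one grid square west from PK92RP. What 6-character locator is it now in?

Longitude subsquare r = 17; −1 → 16 = q.
The latitude characters are unchanged.

PK92qp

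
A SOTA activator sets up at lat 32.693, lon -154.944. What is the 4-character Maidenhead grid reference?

Shift to the Maidenhead origin (180°W, 90°S): lon 25.06, lat 122.69.
Field: 25.06/20 → 1 → B, 122.69/10 → 12 → M; chars BM.
Square: 5.06/2 → 2, 2.69/1 → 2; chars 22.

BM22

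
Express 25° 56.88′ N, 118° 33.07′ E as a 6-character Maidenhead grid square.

OL95gw

Shift to the Maidenhead origin (180°W, 90°S): lon 298.5512, lat 115.9480.
Field: lon ⌊298.5512/20⌋ = 14 → O; lat ⌊115.9480/10⌋ = 11 → L.
Square: lon ⌊18.5512/2⌋ = 9; lat ⌊5.9480/1⌋ = 5.
Subsquare: lon ⌊0.5512/0.0833333⌋ = 6 → g; lat ⌊0.9480/0.0416667⌋ = 22 → w.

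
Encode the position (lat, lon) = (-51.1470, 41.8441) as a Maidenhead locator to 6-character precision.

LD08wu

Offset from 180°W / 90°S: lon 221.8441°, lat 38.8530°.
Field (20°×10°, letters A–R): 221.8441/20 → 11 → L, 38.8530/10 → 3 → D; chars LD.
Square (2°×1°, digits 0–9): 1.8441/2 → 0, 8.8530/1 → 8; chars 08.
Subsquare (5′×2.5′, letters a–x): 1.8441/0.0833333 → 22 → w, 0.8530/0.0416667 → 20 → u; chars wu.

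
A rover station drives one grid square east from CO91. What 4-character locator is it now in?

DO01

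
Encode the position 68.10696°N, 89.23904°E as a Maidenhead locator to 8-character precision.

Add 180° to longitude and 90° to latitude: 269.23904, 158.10696.
Field (20°×10°, letters A–R): lon ⌊269.23904/20⌋ = 13 → N; lat ⌊158.10696/10⌋ = 15 → P.
Square (2°×1°, digits 0–9): lon ⌊9.23904/2⌋ = 4; lat ⌊8.10696/1⌋ = 8.
Subsquare (5′×2.5′, letters a–x): lon ⌊1.23904/0.0833333⌋ = 14 → o; lat ⌊0.10696/0.0416667⌋ = 2 → c.
Extended square (30″×15″, digits 0–9): lon ⌊0.07237/0.00833333⌋ = 8; lat ⌊0.02363/0.00416667⌋ = 5.

NP48oc85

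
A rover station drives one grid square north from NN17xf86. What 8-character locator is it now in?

Latitude extended square 6; +1 → 7.
The longitude characters are unchanged.

NN17xf87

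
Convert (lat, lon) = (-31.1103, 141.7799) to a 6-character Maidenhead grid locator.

QF08vv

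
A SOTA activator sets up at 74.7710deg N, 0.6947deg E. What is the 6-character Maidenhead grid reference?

JQ04is

Add 180° to longitude and 90° to latitude: 180.6947, 164.7710.
Field (20°×10°, letters A–R): 180.6947/20 → 9 → J, 164.7710/10 → 16 → Q; chars JQ.
Square (2°×1°, digits 0–9): 0.6947/2 → 0, 4.7710/1 → 4; chars 04.
Subsquare (5′×2.5′, letters a–x): 0.6947/0.0833333 → 8 → i, 0.7710/0.0416667 → 18 → s; chars is.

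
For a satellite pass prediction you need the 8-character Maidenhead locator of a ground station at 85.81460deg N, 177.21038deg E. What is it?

Add 180° to longitude and 90° to latitude: 357.21038, 175.81460.
Field (20°×10°, letters A–R): lon ⌊357.21038/20⌋ = 17 → R; lat ⌊175.81460/10⌋ = 17 → R.
Square (2°×1°, digits 0–9): lon ⌊17.21038/2⌋ = 8; lat ⌊5.81460/1⌋ = 5.
Subsquare (5′×2.5′, letters a–x): lon ⌊1.21038/0.0833333⌋ = 14 → o; lat ⌊0.81460/0.0416667⌋ = 19 → t.
Extended square (30″×15″, digits 0–9): lon ⌊0.04371/0.00833333⌋ = 5; lat ⌊0.02293/0.00416667⌋ = 5.

RR85ot55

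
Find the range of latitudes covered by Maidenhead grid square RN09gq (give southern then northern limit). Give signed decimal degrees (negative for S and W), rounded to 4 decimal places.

Field R=17, N=13: +17·20° lon, +13·10° lat → SW at lon 160°, lat 40°.
Square 0, 9: +0·2° lon, +9·1° lat → SW at lon 160°, lat 49°.
Subsquare g=6, q=16: +6·0.0833333° lon, +16·0.0416667° lat → SW at lon 160.5°, lat 49.6667°.
Cell spans 0.0833333° lon × 0.0416667° lat.
south 49.6667, north 49.7083.

49.6667, 49.7083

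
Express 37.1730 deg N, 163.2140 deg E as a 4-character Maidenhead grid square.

RM17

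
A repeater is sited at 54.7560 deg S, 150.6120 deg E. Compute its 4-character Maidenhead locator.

Offset from 180°W / 90°S: lon 330.61°, lat 35.24°.
Field: lon ⌊330.61/20⌋ = 16 → Q; lat ⌊35.24/10⌋ = 3 → D.
Square: lon ⌊10.61/2⌋ = 5; lat ⌊5.24/1⌋ = 5.

QD55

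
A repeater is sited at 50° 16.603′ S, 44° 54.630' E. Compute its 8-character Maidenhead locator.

LD29kr93

Shift to the Maidenhead origin (180°W, 90°S): lon 224.91050, lat 39.72328.
Field: lon ⌊224.91050/20⌋ = 11 → L; lat ⌊39.72328/10⌋ = 3 → D.
Square: lon ⌊4.91050/2⌋ = 2; lat ⌊9.72328/1⌋ = 9.
Subsquare: lon ⌊0.91050/0.0833333⌋ = 10 → k; lat ⌊0.72328/0.0416667⌋ = 17 → r.
Extended square: lon ⌊0.07717/0.00833333⌋ = 9; lat ⌊0.01495/0.00416667⌋ = 3.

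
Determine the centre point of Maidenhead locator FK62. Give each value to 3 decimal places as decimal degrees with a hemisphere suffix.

Field F=5, K=10: +5·20° lon, +10·10° lat → SW at lon -80°, lat 10°.
Square 6, 2: +6·2° lon, +2·1° lat → SW at lon -68°, lat 12°.
Cell spans 2° lon × 1° lat. Centre is SW corner plus half of each.
latitude 12.500° N, longitude 67.000° W.

12.500° N, 67.000° W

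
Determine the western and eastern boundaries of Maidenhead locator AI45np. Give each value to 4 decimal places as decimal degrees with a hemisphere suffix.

Field A=0, I=8: +0·20° lon, +8·10° lat → SW at lon -180°, lat -10°.
Square 4, 5: +4·2° lon, +5·1° lat → SW at lon -172°, lat -5°.
Subsquare n=13, p=15: +13·0.0833333° lon, +15·0.0416667° lat → SW at lon -170.917°, lat -4.375°.
Cell spans 0.0833333° lon × 0.0416667° lat.
west 170.9167° W, east 170.8333° W.

170.9167° W, 170.8333° W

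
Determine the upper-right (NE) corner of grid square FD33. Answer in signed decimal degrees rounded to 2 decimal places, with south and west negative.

-56.00, -72.00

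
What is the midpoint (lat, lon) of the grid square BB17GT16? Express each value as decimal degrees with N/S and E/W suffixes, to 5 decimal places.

72.18125° S, 157.48750° W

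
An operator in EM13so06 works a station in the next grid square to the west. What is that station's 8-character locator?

Longitude extended square 0; −1 → -1, wraps to 9, carry into subsquare.
Longitude subsquare s = 18; −1 → 17 = r.
The latitude characters are unchanged.

EM13ro96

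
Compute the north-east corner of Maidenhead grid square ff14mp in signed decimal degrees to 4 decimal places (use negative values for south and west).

-35.3333, -76.9167

Field F=5, F=5: +5·20° lon, +5·10° lat → SW at lon -80°, lat -40°.
Square 1, 4: +1·2° lon, +4·1° lat → SW at lon -78°, lat -36°.
Subsquare m=12, p=15: +12·0.0833333° lon, +15·0.0416667° lat → SW at lon -77°, lat -35.375°.
Cell spans 0.0833333° lon × 0.0416667° lat. NE corner is SW corner plus one full cell.
latitude -35.3333, longitude -76.9167.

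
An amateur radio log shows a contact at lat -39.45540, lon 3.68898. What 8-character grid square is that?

JF10un20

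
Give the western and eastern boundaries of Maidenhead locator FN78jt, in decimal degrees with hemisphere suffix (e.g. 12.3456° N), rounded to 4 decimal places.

65.2500° W, 65.1667° W

Field F=5, N=13: +5·20° lon, +13·10° lat → SW at lon -80°, lat 40°.
Square 7, 8: +7·2° lon, +8·1° lat → SW at lon -66°, lat 48°.
Subsquare j=9, t=19: +9·0.0833333° lon, +19·0.0416667° lat → SW at lon -65.25°, lat 48.7917°.
Cell spans 0.0833333° lon × 0.0416667° lat.
west 65.2500° W, east 65.1667° W.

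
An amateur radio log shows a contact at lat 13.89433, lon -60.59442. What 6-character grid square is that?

FK93qv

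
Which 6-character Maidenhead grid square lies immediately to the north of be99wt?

BE99wu

Latitude subsquare t = 19; +1 → 20 = u.
The longitude characters are unchanged.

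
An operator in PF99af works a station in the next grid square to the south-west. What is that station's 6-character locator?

Longitude subsquare a = 0; −1 → -1, wraps to 23 = x, carry into square.
Longitude square 9; −1 → 8.
Latitude subsquare f = 5; −1 → 4 = e.

PF89xe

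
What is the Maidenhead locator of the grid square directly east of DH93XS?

Longitude subsquare x = 23; +1 → 24, wraps to 0 = a, carry into square.
Longitude square 9; +1 → 10, wraps to 0, carry into field.
Longitude field D = 3; +1 → 4 = E.
The latitude characters are unchanged.

EH03as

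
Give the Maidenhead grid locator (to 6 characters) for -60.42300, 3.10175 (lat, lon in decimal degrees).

Add 180° to longitude and 90° to latitude: 183.1018, 29.5770.
Field: lon ⌊183.1018/20⌋ = 9 → J; lat ⌊29.5770/10⌋ = 2 → C.
Square: lon ⌊3.1018/2⌋ = 1; lat ⌊9.5770/1⌋ = 9.
Subsquare: lon ⌊1.1018/0.0833333⌋ = 13 → n; lat ⌊0.5770/0.0416667⌋ = 13 → n.

JC19nn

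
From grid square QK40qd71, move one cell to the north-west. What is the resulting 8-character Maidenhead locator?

QK40qd62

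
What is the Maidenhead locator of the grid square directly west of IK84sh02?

IK84rh92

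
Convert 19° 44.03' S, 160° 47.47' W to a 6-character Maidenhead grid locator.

Add 180° to longitude and 90° to latitude: 19.2088, 70.2662.
Field: 19.2088/20 → 0 → A, 70.2662/10 → 7 → H; chars AH.
Square: 19.2088/2 → 9, 0.2662/1 → 0; chars 90.
Subsquare: 1.2088/0.0833333 → 14 → o, 0.2662/0.0416667 → 6 → g; chars og.

AH90og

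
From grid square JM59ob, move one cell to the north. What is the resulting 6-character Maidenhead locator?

Latitude subsquare b = 1; +1 → 2 = c.
The longitude characters are unchanged.

JM59oc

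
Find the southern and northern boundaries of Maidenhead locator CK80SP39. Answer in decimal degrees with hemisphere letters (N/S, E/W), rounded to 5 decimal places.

10.66250° N, 10.66667° N

Field C=2, K=10: +2·20° lon, +10·10° lat → SW at lon -140°, lat 10°.
Square 8, 0: +8·2° lon, +0·1° lat → SW at lon -124°, lat 10°.
Subsquare s=18, p=15: +18·0.0833333° lon, +15·0.0416667° lat → SW at lon -122.5°, lat 10.625°.
Extended square 3, 9: +3·0.00833333° lon, +9·0.00416667° lat → SW at lon -122.475°, lat 10.6625°.
Cell spans 0.00833333° lon × 0.00416667° lat.
south 10.66250° N, north 10.66667° N.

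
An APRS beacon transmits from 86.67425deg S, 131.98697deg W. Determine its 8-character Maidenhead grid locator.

CA43ah18

Shift to the Maidenhead origin (180°W, 90°S): lon 48.01303, lat 3.32575.
Field: 48.01303/20 → 2 → C, 3.32575/10 → 0 → A; chars CA.
Square: 8.01303/2 → 4, 3.32575/1 → 3; chars 43.
Subsquare: 0.01303/0.0833333 → 0 → a, 0.32575/0.0416667 → 7 → h; chars ah.
Extended square: 0.01303/0.00833333 → 1, 0.03408/0.00416667 → 8; chars 18.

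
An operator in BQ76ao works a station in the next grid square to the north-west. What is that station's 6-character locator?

Longitude subsquare a = 0; −1 → -1, wraps to 23 = x, carry into square.
Longitude square 7; −1 → 6.
Latitude subsquare o = 14; +1 → 15 = p.

BQ66xp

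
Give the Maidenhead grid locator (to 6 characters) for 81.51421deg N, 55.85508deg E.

Add 180° to longitude and 90° to latitude: 235.8551, 171.5142.
Field: 235.8551/20 → 11 → L, 171.5142/10 → 17 → R; chars LR.
Square: 15.8551/2 → 7, 1.5142/1 → 1; chars 71.
Subsquare: 1.8551/0.0833333 → 22 → w, 0.5142/0.0416667 → 12 → m; chars wm.

LR71wm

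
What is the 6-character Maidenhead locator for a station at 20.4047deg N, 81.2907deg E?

NL00pj

Shift to the Maidenhead origin (180°W, 90°S): lon 261.2907, lat 110.4047.
Field: 261.2907/20 → 13 → N, 110.4047/10 → 11 → L; chars NL.
Square: 1.2907/2 → 0, 0.4047/1 → 0; chars 00.
Subsquare: 1.2907/0.0833333 → 15 → p, 0.4047/0.0416667 → 9 → j; chars pj.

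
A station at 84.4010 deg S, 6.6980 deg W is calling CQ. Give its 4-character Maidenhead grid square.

Offset from 180°W / 90°S: lon 173.30°, lat 5.60°.
Field: lon ⌊173.30/20⌋ = 8 → I; lat ⌊5.60/10⌋ = 0 → A.
Square: lon ⌊13.30/2⌋ = 6; lat ⌊5.60/1⌋ = 5.

IA65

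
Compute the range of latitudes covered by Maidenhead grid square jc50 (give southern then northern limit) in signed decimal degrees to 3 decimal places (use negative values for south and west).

-70.000, -69.000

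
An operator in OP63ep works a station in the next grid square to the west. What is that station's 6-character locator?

OP63dp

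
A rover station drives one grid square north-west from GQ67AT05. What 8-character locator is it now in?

Longitude extended square 0; −1 → -1, wraps to 9, carry into subsquare.
Longitude subsquare a = 0; −1 → -1, wraps to 23 = x, carry into square.
Longitude square 6; −1 → 5.
Latitude extended square 5; +1 → 6.

GQ57xt96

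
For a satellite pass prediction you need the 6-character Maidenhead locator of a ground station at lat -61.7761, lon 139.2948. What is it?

PC98pf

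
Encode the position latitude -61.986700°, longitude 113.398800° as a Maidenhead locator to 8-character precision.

Offset from 180°W / 90°S: lon 293.39880°, lat 28.01330°.
Field: lon ⌊293.39880/20⌋ = 14 → O; lat ⌊28.01330/10⌋ = 2 → C.
Square: lon ⌊13.39880/2⌋ = 6; lat ⌊8.01330/1⌋ = 8.
Subsquare: lon ⌊1.39880/0.0833333⌋ = 16 → q; lat ⌊0.01330/0.0416667⌋ = 0 → a.
Extended square: lon ⌊0.06547/0.00833333⌋ = 7; lat ⌊0.01330/0.00416667⌋ = 3.

OC68qa73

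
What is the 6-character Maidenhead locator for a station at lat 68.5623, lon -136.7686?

CP18on

Offset from 180°W / 90°S: lon 43.2314°, lat 158.5623°.
Field: lon ⌊43.2314/20⌋ = 2 → C; lat ⌊158.5623/10⌋ = 15 → P.
Square: lon ⌊3.2314/2⌋ = 1; lat ⌊8.5623/1⌋ = 8.
Subsquare: lon ⌊1.2314/0.0833333⌋ = 14 → o; lat ⌊0.5623/0.0416667⌋ = 13 → n.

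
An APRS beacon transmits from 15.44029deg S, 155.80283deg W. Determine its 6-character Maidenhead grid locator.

BH24cn

Add 180° to longitude and 90° to latitude: 24.1972, 74.5597.
Field: lon ⌊24.1972/20⌋ = 1 → B; lat ⌊74.5597/10⌋ = 7 → H.
Square: lon ⌊4.1972/2⌋ = 2; lat ⌊4.5597/1⌋ = 4.
Subsquare: lon ⌊0.1972/0.0833333⌋ = 2 → c; lat ⌊0.5597/0.0416667⌋ = 13 → n.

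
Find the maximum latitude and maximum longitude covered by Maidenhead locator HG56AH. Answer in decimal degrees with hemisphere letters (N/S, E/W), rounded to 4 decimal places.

Field H=7, G=6: +7·20° lon, +6·10° lat → SW at lon -40°, lat -30°.
Square 5, 6: +5·2° lon, +6·1° lat → SW at lon -30°, lat -24°.
Subsquare a=0, h=7: +0·0.0833333° lon, +7·0.0416667° lat → SW at lon -30°, lat -23.7083°.
Cell spans 0.0833333° lon × 0.0416667° lat. NE corner is SW corner plus one full cell.
latitude 23.6667° S, longitude 29.9167° W.

23.6667° S, 29.9167° W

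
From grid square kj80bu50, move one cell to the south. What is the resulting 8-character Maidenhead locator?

KJ80bt59

Latitude extended square 0; −1 → -1, wraps to 9, carry into subsquare.
Latitude subsquare u = 20; −1 → 19 = t.
The longitude characters are unchanged.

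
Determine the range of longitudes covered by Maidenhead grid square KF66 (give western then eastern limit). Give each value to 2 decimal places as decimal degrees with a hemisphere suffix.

32.00° E, 34.00° E

Field K=10, F=5: +10·20° lon, +5·10° lat → SW at lon 20°, lat -40°.
Square 6, 6: +6·2° lon, +6·1° lat → SW at lon 32°, lat -34°.
Cell spans 2° lon × 1° lat.
west 32.00° E, east 34.00° E.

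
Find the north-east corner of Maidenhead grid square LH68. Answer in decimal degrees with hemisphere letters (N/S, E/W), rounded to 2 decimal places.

11.00° S, 54.00° E

Field L=11, H=7: +11·20° lon, +7·10° lat → SW at lon 40°, lat -20°.
Square 6, 8: +6·2° lon, +8·1° lat → SW at lon 52°, lat -12°.
Cell spans 2° lon × 1° lat. NE corner is SW corner plus one full cell.
latitude 11.00° S, longitude 54.00° E.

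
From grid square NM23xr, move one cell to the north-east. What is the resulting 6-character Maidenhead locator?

NM33as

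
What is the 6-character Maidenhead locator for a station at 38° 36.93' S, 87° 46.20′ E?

NF31vj

Shift to the Maidenhead origin (180°W, 90°S): lon 267.7700, lat 51.3845.
Field: 267.7700/20 → 13 → N, 51.3845/10 → 5 → F; chars NF.
Square: 7.7700/2 → 3, 1.3845/1 → 1; chars 31.
Subsquare: 1.7700/0.0833333 → 21 → v, 0.3845/0.0416667 → 9 → j; chars vj.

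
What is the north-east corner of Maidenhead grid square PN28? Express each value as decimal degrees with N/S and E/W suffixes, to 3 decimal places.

Field P=15, N=13: +15·20° lon, +13·10° lat → SW at lon 120°, lat 40°.
Square 2, 8: +2·2° lon, +8·1° lat → SW at lon 124°, lat 48°.
Cell spans 2° lon × 1° lat. NE corner is SW corner plus one full cell.
latitude 49.000° N, longitude 126.000° E.

49.000° N, 126.000° E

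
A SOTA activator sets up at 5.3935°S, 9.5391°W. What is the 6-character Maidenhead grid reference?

Add 180° to longitude and 90° to latitude: 170.4609, 84.6065.
Field: lon ⌊170.4609/20⌋ = 8 → I; lat ⌊84.6065/10⌋ = 8 → I.
Square: lon ⌊10.4609/2⌋ = 5; lat ⌊4.6065/1⌋ = 4.
Subsquare: lon ⌊0.4609/0.0833333⌋ = 5 → f; lat ⌊0.6065/0.0416667⌋ = 14 → o.

II54fo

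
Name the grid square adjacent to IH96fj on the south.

IH96fi

Latitude subsquare j = 9; −1 → 8 = i.
The longitude characters are unchanged.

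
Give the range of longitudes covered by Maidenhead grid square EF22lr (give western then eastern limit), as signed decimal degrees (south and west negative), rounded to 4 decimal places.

-95.0833, -95.0000

Field E=4, F=5: +4·20° lon, +5·10° lat → SW at lon -100°, lat -40°.
Square 2, 2: +2·2° lon, +2·1° lat → SW at lon -96°, lat -38°.
Subsquare l=11, r=17: +11·0.0833333° lon, +17·0.0416667° lat → SW at lon -95.0833°, lat -37.2917°.
Cell spans 0.0833333° lon × 0.0416667° lat.
west -95.0833, east -95.0000.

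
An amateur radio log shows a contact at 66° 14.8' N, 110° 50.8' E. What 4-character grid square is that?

OP56

Offset from 180°W / 90°S: lon 290.85°, lat 156.25°.
Field (20°×10°, letters A–R): 290.85/20 → 14 → O, 156.25/10 → 15 → P; chars OP.
Square (2°×1°, digits 0–9): 10.85/2 → 5, 6.25/1 → 6; chars 56.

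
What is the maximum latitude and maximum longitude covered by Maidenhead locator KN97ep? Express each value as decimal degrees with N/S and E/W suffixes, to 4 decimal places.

Field K=10, N=13: +10·20° lon, +13·10° lat → SW at lon 20°, lat 40°.
Square 9, 7: +9·2° lon, +7·1° lat → SW at lon 38°, lat 47°.
Subsquare e=4, p=15: +4·0.0833333° lon, +15·0.0416667° lat → SW at lon 38.3333°, lat 47.625°.
Cell spans 0.0833333° lon × 0.0416667° lat. NE corner is SW corner plus one full cell.
latitude 47.6667° N, longitude 38.4167° E.

47.6667° N, 38.4167° E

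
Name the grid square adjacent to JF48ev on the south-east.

JF48fu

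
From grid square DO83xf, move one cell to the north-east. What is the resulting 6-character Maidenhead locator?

DO93ag

Longitude subsquare x = 23; +1 → 24, wraps to 0 = a, carry into square.
Longitude square 8; +1 → 9.
Latitude subsquare f = 5; +1 → 6 = g.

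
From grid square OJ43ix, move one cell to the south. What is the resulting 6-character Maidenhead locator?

Latitude subsquare x = 23; −1 → 22 = w.
The longitude characters are unchanged.

OJ43iw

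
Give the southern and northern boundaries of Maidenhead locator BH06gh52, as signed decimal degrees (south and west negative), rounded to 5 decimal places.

-13.70000, -13.69583

Field B=1, H=7: +1·20° lon, +7·10° lat → SW at lon -160°, lat -20°.
Square 0, 6: +0·2° lon, +6·1° lat → SW at lon -160°, lat -14°.
Subsquare g=6, h=7: +6·0.0833333° lon, +7·0.0416667° lat → SW at lon -159.5°, lat -13.7083°.
Extended square 5, 2: +5·0.00833333° lon, +2·0.00416667° lat → SW at lon -159.458°, lat -13.7°.
Cell spans 0.00833333° lon × 0.00416667° lat.
south -13.70000, north -13.69583.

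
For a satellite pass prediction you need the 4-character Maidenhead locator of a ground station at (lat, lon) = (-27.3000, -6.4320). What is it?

IG62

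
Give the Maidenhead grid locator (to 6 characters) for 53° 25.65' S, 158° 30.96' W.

Offset from 180°W / 90°S: lon 21.4840°, lat 36.5725°.
Field (20°×10°, letters A–R): 21.4840/20 → 1 → B, 36.5725/10 → 3 → D; chars BD.
Square (2°×1°, digits 0–9): 1.4840/2 → 0, 6.5725/1 → 6; chars 06.
Subsquare (5′×2.5′, letters a–x): 1.4840/0.0833333 → 17 → r, 0.5725/0.0416667 → 13 → n; chars rn.

BD06rn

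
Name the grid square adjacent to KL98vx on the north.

KL99va

Latitude subsquare x = 23; +1 → 24, wraps to 0 = a, carry into square.
Latitude square 8; +1 → 9.
The longitude characters are unchanged.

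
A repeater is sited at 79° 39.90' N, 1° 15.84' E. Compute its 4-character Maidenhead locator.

JQ09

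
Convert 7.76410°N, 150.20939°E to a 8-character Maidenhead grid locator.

QJ57cs53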